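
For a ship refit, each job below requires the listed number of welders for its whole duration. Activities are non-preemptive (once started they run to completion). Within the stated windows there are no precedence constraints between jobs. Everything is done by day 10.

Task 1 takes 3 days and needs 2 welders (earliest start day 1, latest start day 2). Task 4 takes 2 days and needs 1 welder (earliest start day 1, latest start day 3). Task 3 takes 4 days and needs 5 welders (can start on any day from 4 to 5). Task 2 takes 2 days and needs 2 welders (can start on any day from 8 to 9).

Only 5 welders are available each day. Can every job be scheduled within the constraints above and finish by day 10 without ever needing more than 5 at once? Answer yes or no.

yes

Schedule Task 1@1, Task 4@1, Task 3@4, Task 2@8: d1:3  d2:3  d3:2  d4:5  d5:5  d6:5  d7:5  d8:2  d9:2  d10:0 — peak 5 ≤ 5.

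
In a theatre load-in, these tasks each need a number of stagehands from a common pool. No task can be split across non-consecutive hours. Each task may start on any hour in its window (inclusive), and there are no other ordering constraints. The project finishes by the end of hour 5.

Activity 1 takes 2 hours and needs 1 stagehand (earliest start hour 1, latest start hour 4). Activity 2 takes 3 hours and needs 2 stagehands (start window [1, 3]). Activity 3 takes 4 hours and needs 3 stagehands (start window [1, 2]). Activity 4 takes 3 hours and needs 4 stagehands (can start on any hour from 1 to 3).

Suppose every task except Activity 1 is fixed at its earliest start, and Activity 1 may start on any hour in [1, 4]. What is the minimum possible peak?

9

Activity 1@1: h1:10  h2:10  h3:9  h4:3  h5:0 → peak 10
Activity 1@2: h1:9  h2:10  h3:10  h4:3  h5:0 → peak 10
Activity 1@3: h1:9  h2:9  h3:10  h4:4  h5:0 → peak 10
Activity 1@4: h1:9  h2:9  h3:9  h4:4  h5:1 → peak 9
Best is Activity 1@4, peak 9.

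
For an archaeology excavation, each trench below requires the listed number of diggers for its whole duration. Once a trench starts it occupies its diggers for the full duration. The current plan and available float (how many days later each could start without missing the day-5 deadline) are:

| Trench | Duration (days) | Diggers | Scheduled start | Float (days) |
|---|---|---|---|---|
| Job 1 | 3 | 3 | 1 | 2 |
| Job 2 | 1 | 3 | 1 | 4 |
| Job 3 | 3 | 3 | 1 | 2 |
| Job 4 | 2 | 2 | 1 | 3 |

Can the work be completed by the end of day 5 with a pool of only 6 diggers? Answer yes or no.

Schedule Job 1@1, Job 2@1, Job 3@2, Job 4@4: d1:6  d2:6  d3:6  d4:5  d5:2 — peak 6 ≤ 6.

yes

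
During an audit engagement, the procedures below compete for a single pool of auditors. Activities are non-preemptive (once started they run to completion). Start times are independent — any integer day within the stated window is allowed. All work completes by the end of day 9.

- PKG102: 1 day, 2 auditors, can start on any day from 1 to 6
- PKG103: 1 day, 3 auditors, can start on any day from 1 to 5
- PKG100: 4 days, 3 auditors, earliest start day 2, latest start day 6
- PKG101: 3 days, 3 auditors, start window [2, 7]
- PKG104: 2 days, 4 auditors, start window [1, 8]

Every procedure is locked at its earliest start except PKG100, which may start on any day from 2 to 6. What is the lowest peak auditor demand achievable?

9

PKG100@2: d1:9  d2:10  d3:6  d4:6  d5:3  d6:0  d7:0  d8:0  d9:0 → peak 10
PKG100@3: d1:9  d2:7  d3:6  d4:6  d5:3  d6:3  d7:0  d8:0  d9:0 → peak 9
PKG100@4: d1:9  d2:7  d3:3  d4:6  d5:3  d6:3  d7:3  d8:0  d9:0 → peak 9
PKG100@5: d1:9  d2:7  d3:3  d4:3  d5:3  d6:3  d7:3  d8:3  d9:0 → peak 9
PKG100@6: d1:9  d2:7  d3:3  d4:3  d5:0  d6:3  d7:3  d8:3  d9:3 → peak 9
Best is PKG100@3, peak 9.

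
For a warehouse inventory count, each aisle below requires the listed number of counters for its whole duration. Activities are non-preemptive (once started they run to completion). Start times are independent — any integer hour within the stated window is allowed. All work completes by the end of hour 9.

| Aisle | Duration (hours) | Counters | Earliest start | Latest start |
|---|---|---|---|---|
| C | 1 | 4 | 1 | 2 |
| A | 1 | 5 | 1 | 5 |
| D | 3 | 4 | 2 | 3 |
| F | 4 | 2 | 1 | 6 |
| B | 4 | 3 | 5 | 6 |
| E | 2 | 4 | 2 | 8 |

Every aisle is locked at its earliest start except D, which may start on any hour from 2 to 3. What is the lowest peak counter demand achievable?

11

D@2: h1:11  h2:10  h3:10  h4:6  h5:3  h6:3  h7:3  h8:3  h9:0 → peak 11
D@3: h1:11  h2:6  h3:10  h4:6  h5:7  h6:3  h7:3  h8:3  h9:0 → peak 11
Best is D@2, peak 11.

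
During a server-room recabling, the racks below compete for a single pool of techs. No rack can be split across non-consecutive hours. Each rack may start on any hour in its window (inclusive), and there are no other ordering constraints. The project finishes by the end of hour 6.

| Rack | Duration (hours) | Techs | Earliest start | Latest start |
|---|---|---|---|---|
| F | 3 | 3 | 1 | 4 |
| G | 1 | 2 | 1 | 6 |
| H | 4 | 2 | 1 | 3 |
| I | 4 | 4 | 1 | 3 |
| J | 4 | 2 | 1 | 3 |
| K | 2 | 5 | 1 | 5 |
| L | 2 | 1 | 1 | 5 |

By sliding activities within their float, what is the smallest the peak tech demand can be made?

Early-start (F@1, G@1, H@1, I@1, J@1, K@1, L@1) gives peak 19: h1:19  h2:17  h3:11  h4:8  h5:0  h6:0.
Shift J→2, K→5, L→4.
Schedule F@1, G@1, H@1, I@1, J@2, K@5, L@4: h1:11  h2:11  h3:11  h4:9  h5:8  h6:5 — peak 11.

11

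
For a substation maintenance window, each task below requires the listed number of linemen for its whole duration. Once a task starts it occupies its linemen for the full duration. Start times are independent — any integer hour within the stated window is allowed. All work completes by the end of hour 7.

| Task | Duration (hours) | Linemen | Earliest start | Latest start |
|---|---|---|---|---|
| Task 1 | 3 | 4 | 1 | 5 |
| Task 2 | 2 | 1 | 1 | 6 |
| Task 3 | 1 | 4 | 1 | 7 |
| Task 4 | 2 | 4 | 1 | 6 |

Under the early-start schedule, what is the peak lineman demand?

13

Early-start schedule: Task 1@1, Task 2@1, Task 3@1, Task 4@1.
Load per hour: hour 1: 13, hour 2: 9, hour 3: 4, hour 4: 0, hour 5: 0, hour 6: 0, hour 7: 0.
Peak is 13.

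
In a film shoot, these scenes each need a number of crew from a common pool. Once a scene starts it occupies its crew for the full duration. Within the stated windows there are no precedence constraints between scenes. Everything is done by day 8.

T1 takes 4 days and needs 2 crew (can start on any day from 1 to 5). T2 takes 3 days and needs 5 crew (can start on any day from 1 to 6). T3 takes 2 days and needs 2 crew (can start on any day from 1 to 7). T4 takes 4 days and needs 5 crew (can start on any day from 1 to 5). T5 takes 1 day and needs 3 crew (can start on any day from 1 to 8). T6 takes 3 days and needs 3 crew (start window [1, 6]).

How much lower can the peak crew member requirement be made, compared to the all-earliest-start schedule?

Early-start peak: d1:20  d2:17  d3:15  d4:7  d5:0  d6:0  d7:0  d8:0 ⇒ 20.
Leveled (T1@1, T2@1, T3@4, T4@5, T5@4, T6@6): d1:7  d2:7  d3:7  d4:7  d5:7  d6:8  d7:8  d8:8 ⇒ 8.
Reduction 20 − 8 = 12.

12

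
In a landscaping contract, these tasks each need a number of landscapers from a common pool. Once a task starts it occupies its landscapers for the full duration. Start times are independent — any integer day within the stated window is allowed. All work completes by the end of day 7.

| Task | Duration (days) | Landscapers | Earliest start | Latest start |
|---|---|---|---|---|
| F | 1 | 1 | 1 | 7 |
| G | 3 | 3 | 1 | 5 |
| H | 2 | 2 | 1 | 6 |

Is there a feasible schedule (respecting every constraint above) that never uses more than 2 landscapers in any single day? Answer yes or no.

The minimum achievable peak is 3; 2 < 3, so no feasible schedule stays within the cap.

no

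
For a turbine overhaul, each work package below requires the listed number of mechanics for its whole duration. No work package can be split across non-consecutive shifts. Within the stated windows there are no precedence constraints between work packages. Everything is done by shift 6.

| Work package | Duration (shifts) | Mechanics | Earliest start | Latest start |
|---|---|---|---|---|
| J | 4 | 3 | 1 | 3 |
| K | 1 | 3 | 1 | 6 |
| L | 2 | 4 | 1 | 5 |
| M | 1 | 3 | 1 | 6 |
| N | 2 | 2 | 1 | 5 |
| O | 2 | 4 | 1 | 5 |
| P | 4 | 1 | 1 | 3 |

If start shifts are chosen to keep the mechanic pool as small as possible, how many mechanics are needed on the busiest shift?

7

Early-start (J@1, K@1, L@1, M@1, N@1, O@1, P@1) gives peak 20: s1:20  s2:14  s3:4  s4:4  s5:0  s6:0.
Shift K→3, M→4, N→5, O→5, P→3.
Schedule J@1, K@3, L@1, M@4, N@5, O@5, P@3: s1:7  s2:7  s3:7  s4:7  s5:7  s6:7 — peak 7.
Total mechanic-shifts = 42 over 6 shifts ⇒ peak ≥ ⌈42/6⌉ = 7, so 7 is optimal.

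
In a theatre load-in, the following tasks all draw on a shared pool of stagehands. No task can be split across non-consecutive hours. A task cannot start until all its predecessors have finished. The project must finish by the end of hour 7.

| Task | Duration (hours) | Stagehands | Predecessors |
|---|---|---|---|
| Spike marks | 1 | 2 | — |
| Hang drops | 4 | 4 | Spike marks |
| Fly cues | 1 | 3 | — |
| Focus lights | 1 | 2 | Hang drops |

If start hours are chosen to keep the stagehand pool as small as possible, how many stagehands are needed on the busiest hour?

4

Early-start (Spike marks@1, Hang drops@2, Fly cues@1, Focus lights@6) gives peak 5: h1:5  h2:4  h3:4  h4:4  h5:4  h6:2  h7:0.
Shift Fly cues→6, Focus lights→7.
Schedule Spike marks@1, Hang drops@2, Fly cues@6, Focus lights@7: h1:2  h2:4  h3:4  h4:4  h5:4  h6:3  h7:2 — peak 4.
Total stagehand-hours = 23 over 7 hours ⇒ peak ≥ ⌈23/7⌉ = 4, so 4 is optimal.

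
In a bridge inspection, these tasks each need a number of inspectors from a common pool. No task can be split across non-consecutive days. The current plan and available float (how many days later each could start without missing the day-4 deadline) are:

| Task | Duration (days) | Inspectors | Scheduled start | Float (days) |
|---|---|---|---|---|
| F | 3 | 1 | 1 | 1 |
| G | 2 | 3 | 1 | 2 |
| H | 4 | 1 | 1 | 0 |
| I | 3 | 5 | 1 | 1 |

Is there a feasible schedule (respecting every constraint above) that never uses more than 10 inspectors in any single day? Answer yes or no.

Schedule F@1, G@1, H@1, I@1: d1:10  d2:10  d3:7  d4:1 — peak 10 ≤ 10.

yes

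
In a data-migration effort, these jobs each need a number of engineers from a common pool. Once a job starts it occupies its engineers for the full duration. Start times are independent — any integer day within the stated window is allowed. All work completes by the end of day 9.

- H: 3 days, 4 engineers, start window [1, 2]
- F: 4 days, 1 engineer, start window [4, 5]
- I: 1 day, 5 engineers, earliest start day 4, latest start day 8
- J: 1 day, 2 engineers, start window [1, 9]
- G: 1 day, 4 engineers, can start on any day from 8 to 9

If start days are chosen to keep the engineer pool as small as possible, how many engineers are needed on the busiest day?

Early-start (H@1, F@4, I@4, J@1, G@8) gives peak 6: d1:6  d2:4  d3:4  d4:6  d5:1  d6:1  d7:1  d8:4  d9:0.
Shift I→8, J→4, G→9.
Schedule H@1, F@4, I@8, J@4, G@9: d1:4  d2:4  d3:4  d4:3  d5:1  d6:1  d7:1  d8:5  d9:4 — peak 5.

5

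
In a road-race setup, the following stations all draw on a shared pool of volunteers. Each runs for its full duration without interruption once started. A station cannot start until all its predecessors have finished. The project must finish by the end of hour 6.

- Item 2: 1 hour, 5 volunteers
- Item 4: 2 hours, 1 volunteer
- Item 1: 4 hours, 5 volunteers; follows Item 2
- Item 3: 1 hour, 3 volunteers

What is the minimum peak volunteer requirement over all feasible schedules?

6

Early-start (Item 2@1, Item 4@1, Item 1@2, Item 3@1) gives peak 9: h1:9  h2:6  h3:5  h4:5  h5:5  h6:0.
Shift Item 3→6.
Schedule Item 2@1, Item 4@1, Item 1@2, Item 3@6: h1:6  h2:6  h3:5  h4:5  h5:5  h6:3 — peak 6.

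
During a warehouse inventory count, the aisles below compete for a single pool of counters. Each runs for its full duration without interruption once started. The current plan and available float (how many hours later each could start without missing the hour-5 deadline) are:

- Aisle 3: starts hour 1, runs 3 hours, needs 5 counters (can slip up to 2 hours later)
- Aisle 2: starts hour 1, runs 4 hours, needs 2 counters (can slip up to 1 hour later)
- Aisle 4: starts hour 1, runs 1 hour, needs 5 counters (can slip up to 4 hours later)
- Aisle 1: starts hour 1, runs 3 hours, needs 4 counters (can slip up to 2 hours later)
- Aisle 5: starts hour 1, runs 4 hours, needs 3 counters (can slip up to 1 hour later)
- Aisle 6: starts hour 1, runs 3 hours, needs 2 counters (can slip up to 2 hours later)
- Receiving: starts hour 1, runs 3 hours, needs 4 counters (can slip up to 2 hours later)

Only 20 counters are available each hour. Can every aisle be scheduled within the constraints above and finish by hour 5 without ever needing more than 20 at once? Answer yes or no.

yes

Schedule Aisle 3@1, Aisle 2@1, Aisle 4@1, Aisle 1@1, Aisle 5@1, Aisle 6@2, Receiving@2: h1:19  h2:20  h3:20  h4:11  h5:0 — peak 20 ≤ 20.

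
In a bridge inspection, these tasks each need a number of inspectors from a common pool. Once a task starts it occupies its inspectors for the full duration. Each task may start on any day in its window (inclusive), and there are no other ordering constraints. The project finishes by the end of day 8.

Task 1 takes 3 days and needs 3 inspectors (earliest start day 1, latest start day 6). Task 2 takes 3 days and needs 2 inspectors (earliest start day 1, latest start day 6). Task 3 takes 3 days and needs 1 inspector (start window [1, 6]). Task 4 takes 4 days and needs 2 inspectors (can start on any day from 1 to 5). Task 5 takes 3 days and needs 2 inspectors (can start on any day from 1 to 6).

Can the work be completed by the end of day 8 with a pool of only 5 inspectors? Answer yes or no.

yes

Schedule Task 1@1, Task 2@1, Task 3@4, Task 4@4, Task 5@4: d1:5  d2:5  d3:5  d4:5  d5:5  d6:5  d7:2  d8:0 — peak 5 ≤ 5.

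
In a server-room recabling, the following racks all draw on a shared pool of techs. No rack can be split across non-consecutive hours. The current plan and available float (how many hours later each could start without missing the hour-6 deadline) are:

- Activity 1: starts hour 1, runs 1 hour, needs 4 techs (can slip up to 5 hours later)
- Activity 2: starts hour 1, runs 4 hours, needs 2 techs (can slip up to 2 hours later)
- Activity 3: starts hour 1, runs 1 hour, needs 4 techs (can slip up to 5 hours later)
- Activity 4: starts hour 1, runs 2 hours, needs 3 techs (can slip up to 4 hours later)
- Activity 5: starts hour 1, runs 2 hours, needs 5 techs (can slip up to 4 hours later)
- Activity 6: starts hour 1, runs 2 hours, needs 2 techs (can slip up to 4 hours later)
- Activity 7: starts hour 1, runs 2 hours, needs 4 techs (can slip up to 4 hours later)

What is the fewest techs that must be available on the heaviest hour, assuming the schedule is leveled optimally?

Early-start (Activity 1@1, Activity 2@1, Activity 3@1, Activity 4@1, Activity 5@1, Activity 6@1, Activity 7@1) gives peak 24: h1:24  h2:16  h3:2  h4:2  h5:0  h6:0.
Shift Activity 3→2, Activity 4→5, Activity 5→3, Activity 7→5.
Schedule Activity 1@1, Activity 2@1, Activity 3@2, Activity 4@5, Activity 5@3, Activity 6@1, Activity 7@5: h1:8  h2:8  h3:7  h4:7  h5:7  h6:7 — peak 8.
Total tech-hours = 44 over 6 hours ⇒ peak ≥ ⌈44/6⌉ = 8, so 8 is optimal.

8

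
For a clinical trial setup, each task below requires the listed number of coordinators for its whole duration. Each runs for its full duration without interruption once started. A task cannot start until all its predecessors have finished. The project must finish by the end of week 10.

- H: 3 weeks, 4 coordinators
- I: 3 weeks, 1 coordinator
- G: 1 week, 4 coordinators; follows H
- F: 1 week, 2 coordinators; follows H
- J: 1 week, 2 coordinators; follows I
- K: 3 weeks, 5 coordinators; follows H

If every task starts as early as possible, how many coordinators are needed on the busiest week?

13

Early-start schedule: H@1, I@1, G@4, F@4, J@4, K@4.
Load per week: week 1: 5, week 2: 5, week 3: 5, week 4: 13, week 5: 5, week 6: 5, week 7: 0, week 8: 0, week 9: 0, week 10: 0.
Peak is 13.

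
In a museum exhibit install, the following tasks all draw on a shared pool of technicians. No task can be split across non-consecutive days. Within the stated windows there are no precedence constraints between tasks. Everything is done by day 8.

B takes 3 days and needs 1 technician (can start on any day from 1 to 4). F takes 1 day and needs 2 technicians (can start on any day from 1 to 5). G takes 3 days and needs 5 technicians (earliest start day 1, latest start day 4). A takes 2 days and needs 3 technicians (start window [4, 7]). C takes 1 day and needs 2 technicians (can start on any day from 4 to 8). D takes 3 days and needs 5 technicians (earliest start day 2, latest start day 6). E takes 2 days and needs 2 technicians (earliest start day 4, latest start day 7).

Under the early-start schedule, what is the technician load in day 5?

5

At early start, day 5 has: A, E.
Demand: 3 + 2 = 5.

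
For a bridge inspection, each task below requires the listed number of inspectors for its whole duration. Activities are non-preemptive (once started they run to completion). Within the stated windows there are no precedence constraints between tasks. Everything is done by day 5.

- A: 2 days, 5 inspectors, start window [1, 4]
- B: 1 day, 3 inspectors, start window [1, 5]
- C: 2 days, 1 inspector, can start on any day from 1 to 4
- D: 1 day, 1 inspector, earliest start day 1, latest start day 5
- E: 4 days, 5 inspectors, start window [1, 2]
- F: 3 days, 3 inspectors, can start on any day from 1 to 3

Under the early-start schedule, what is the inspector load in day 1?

18

At early start, day 1 has: A, B, C, D, E, F.
Demand: 5 + 3 + 1 + 1 + 5 + 3 = 18.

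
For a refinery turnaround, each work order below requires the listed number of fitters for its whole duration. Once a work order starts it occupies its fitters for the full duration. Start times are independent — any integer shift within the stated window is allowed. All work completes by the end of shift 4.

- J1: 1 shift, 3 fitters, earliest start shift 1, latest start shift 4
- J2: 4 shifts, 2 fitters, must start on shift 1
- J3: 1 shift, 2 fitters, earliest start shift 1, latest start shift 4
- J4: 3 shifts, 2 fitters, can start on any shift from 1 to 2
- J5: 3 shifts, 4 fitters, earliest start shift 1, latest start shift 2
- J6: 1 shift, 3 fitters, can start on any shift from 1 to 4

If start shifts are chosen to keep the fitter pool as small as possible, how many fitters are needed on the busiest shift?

Early-start (J1@1, J2@1, J3@1, J4@1, J5@1, J6@1) gives peak 16: s1:16  s2:8  s3:8  s4:2.
Shift J5→2, J6→4.
Schedule J1@1, J2@1, J3@1, J4@1, J5@2, J6@4: s1:9  s2:8  s3:8  s4:9 — peak 9.
Total fitter-shifts = 34 over 4 shifts ⇒ peak ≥ ⌈34/4⌉ = 9, so 9 is optimal.

9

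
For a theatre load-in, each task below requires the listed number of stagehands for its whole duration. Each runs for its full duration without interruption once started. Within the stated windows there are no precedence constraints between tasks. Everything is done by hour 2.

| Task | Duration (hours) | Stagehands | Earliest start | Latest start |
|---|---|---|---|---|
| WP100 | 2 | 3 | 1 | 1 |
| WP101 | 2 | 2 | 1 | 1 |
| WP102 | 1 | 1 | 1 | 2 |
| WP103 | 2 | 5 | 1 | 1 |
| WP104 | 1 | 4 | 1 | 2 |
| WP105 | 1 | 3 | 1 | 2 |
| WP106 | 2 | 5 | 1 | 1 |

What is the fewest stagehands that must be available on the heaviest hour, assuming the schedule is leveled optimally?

19

Early-start (WP100@1, WP101@1, WP102@1, WP103@1, WP104@1, WP105@1, WP106@1) gives peak 23: h1:23  h2:15.
Shift WP104→2.
Schedule WP100@1, WP101@1, WP102@1, WP103@1, WP104@2, WP105@1, WP106@1: h1:19  h2:19 — peak 19.
Total stagehand-hours = 38 over 2 hours ⇒ peak ≥ ⌈38/2⌉ = 19, so 19 is optimal.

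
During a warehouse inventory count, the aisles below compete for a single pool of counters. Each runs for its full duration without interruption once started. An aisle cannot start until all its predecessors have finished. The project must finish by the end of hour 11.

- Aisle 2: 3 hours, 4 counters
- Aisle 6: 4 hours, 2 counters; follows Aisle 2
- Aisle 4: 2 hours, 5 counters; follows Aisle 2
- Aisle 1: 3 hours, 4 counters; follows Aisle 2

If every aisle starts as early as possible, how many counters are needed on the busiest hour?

11

Early-start schedule: Aisle 2@1, Aisle 6@4, Aisle 4@4, Aisle 1@4.
Load per hour: hour 1: 4, hour 2: 4, hour 3: 4, hour 4: 11, hour 5: 11, hour 6: 6, hour 7: 2, hour 8: 0, hour 9: 0, hour 10: 0, hour 11: 0.
Peak is 11.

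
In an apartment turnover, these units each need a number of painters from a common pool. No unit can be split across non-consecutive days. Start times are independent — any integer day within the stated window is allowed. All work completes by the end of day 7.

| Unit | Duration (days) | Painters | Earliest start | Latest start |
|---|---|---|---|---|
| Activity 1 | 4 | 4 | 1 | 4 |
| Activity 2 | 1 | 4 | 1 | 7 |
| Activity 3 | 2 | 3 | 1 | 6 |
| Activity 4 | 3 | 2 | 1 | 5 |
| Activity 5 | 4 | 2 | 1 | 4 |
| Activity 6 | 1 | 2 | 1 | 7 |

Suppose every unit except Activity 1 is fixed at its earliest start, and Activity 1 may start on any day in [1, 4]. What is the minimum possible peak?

Activity 1@1: d1:17  d2:11  d3:8  d4:6  d5:0  d6:0  d7:0 → peak 17
Activity 1@2: d1:13  d2:11  d3:8  d4:6  d5:4  d6:0  d7:0 → peak 13
Activity 1@3: d1:13  d2:7  d3:8  d4:6  d5:4  d6:4  d7:0 → peak 13
Activity 1@4: d1:13  d2:7  d3:4  d4:6  d5:4  d6:4  d7:4 → peak 13
Best is Activity 1@2, peak 13.

13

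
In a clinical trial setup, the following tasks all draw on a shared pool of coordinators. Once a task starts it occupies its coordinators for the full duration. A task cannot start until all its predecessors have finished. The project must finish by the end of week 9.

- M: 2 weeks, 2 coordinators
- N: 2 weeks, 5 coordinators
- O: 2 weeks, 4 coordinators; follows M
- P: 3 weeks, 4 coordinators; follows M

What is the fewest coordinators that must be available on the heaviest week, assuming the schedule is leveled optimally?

Early-start (M@1, N@1, O@3, P@3) gives peak 8: w1:7  w2:7  w3:8  w4:8  w5:4  w6:0  w7:0  w8:0  w9:0.
Shift N→3, O→5, P→7.
Schedule M@1, N@3, O@5, P@7: w1:2  w2:2  w3:5  w4:5  w5:4  w6:4  w7:4  w8:4  w9:4 — peak 5.

5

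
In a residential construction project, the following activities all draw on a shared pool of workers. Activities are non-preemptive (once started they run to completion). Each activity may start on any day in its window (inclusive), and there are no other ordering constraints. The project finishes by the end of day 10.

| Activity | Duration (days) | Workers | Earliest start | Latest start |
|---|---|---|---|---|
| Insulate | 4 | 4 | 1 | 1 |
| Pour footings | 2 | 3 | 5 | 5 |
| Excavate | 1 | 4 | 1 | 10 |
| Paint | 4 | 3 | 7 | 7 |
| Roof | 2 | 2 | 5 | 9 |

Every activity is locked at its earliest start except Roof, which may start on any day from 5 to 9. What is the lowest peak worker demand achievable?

8

Roof@5: d1:8  d2:4  d3:4  d4:4  d5:5  d6:5  d7:3  d8:3  d9:3  d10:3 → peak 8
Roof@6: d1:8  d2:4  d3:4  d4:4  d5:3  d6:5  d7:5  d8:3  d9:3  d10:3 → peak 8
Roof@7: d1:8  d2:4  d3:4  d4:4  d5:3  d6:3  d7:5  d8:5  d9:3  d10:3 → peak 8
Roof@8: d1:8  d2:4  d3:4  d4:4  d5:3  d6:3  d7:3  d8:5  d9:5  d10:3 → peak 8
Roof@9: d1:8  d2:4  d3:4  d4:4  d5:3  d6:3  d7:3  d8:3  d9:5  d10:5 → peak 8
Best is Roof@5, peak 8.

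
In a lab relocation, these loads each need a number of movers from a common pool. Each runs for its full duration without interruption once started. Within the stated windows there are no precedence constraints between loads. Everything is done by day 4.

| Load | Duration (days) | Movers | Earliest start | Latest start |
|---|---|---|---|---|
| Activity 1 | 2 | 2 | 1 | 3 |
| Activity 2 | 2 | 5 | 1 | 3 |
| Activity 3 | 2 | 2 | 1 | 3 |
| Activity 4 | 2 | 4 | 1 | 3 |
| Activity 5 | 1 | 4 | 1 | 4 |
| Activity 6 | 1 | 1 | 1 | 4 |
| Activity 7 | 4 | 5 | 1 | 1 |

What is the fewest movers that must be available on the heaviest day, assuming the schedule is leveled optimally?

14

Early-start (Activity 1@1, Activity 2@1, Activity 3@1, Activity 4@1, Activity 5@1, Activity 6@1, Activity 7@1) gives peak 23: d1:23  d2:18  d3:5  d4:5.
Shift Activity 4→3, Activity 5→3, Activity 6→3.
Schedule Activity 1@1, Activity 2@1, Activity 3@1, Activity 4@3, Activity 5@3, Activity 6@3, Activity 7@1: d1:14  d2:14  d3:14  d4:9 — peak 14.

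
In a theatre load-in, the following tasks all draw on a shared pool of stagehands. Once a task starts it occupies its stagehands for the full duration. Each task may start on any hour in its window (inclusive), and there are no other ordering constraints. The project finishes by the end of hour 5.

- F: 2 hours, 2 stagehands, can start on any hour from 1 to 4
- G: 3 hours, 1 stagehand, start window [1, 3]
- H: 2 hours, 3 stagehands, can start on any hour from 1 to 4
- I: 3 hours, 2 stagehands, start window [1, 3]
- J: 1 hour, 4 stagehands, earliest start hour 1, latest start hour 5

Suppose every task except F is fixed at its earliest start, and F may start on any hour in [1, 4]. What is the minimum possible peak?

10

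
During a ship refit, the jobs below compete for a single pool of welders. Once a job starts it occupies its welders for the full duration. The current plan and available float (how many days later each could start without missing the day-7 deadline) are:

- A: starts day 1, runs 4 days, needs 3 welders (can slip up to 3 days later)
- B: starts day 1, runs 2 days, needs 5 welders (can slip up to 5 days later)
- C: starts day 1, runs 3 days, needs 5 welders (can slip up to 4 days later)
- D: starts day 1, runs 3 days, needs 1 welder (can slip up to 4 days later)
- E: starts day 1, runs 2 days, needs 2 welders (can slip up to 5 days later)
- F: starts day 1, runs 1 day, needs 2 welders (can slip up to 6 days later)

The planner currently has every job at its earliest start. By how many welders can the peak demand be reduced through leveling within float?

10

Early-start peak: d1:18  d2:16  d3:9  d4:3  d5:0  d6:0  d7:0 ⇒ 18.
Leveled (A@1, B@1, C@3, D@5, E@5, F@6): d1:8  d2:8  d3:8  d4:8  d5:8  d6:5  d7:1 ⇒ 8.
Reduction 18 − 8 = 10.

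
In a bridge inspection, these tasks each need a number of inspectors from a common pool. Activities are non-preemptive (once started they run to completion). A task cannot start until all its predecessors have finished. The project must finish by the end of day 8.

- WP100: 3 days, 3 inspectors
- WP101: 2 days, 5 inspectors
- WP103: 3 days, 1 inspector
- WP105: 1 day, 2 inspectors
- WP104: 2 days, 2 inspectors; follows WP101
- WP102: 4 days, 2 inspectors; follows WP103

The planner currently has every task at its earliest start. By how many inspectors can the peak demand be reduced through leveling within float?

Early-start peak: d1:11  d2:9  d3:6  d4:4  d5:2  d6:2  d7:2  d8:0 ⇒ 11.
Leveled (WP100@3, WP101@1, WP103@1, WP105@3, WP104@6, WP102@4): d1:6  d2:6  d3:6  d4:5  d5:5  d6:4  d7:4  d8:0 ⇒ 6.
Reduction 11 − 6 = 5.

5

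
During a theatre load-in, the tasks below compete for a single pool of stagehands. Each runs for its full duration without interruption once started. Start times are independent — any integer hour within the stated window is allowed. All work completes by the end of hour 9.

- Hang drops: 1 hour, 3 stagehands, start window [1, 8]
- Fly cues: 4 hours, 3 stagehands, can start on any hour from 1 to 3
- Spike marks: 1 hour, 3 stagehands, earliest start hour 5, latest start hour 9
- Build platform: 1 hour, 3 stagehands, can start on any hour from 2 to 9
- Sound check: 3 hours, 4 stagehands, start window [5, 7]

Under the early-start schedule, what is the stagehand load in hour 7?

4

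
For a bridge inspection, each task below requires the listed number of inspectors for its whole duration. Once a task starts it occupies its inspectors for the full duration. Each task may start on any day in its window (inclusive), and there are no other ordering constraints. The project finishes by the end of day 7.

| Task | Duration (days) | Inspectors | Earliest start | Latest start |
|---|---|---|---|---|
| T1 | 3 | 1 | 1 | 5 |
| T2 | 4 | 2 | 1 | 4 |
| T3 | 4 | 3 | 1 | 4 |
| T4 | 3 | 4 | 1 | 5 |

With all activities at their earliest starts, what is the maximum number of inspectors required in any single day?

10

Early-start schedule: T1@1, T2@1, T3@1, T4@1.
Load per day: day 1: 10, day 2: 10, day 3: 10, day 4: 5, day 5: 0, day 6: 0, day 7: 0.
Peak is 10.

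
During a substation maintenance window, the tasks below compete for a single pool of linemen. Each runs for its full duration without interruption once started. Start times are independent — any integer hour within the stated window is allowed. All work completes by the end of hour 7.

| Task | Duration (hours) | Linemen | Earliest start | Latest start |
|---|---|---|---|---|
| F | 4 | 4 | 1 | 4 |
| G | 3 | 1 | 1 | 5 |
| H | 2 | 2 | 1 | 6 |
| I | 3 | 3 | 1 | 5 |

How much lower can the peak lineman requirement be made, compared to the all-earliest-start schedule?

Early-start peak: h1:10  h2:10  h3:8  h4:4  h5:0  h6:0  h7:0 ⇒ 10.
Leveled (F@1, G@1, H@5, I@5): h1:5  h2:5  h3:5  h4:4  h5:5  h6:5  h7:3 ⇒ 5.
Reduction 10 − 5 = 5.

5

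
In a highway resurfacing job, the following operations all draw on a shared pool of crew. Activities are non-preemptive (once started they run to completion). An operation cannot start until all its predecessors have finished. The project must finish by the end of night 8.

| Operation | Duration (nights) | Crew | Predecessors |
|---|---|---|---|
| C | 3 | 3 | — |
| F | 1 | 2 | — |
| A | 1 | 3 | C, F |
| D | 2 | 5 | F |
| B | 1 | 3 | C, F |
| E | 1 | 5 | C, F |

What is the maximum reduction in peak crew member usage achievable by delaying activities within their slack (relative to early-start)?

Early-start peak: n1:5  n2:8  n3:8  n4:11  n5:0  n6:0  n7:0  n8:0 ⇒ 11.
Leveled (C@1, F@1, A@4, D@5, B@7, E@8): n1:5  n2:3  n3:3  n4:3  n5:5  n6:5  n7:3  n8:5 ⇒ 5.
Reduction 11 − 5 = 6.

6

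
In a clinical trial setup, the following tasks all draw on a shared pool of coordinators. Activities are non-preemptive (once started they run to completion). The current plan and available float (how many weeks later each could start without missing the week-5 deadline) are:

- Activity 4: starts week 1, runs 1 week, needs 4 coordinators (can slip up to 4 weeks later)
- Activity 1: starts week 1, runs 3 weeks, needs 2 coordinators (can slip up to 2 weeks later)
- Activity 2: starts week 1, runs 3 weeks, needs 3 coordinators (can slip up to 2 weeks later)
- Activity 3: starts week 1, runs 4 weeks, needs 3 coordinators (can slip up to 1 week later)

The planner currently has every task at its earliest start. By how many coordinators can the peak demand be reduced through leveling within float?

4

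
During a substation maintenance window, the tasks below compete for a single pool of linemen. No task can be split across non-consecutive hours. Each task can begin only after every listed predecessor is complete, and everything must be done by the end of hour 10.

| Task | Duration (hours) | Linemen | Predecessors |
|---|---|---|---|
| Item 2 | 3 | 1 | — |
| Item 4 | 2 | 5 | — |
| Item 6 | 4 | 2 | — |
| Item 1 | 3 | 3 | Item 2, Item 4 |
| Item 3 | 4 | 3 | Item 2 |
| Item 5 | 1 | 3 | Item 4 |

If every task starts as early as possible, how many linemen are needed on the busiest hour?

8

Early-start schedule: Item 2@1, Item 4@1, Item 6@1, Item 1@4, Item 3@4, Item 5@3.
Load per hour: hour 1: 8, hour 2: 8, hour 3: 6, hour 4: 8, hour 5: 6, hour 6: 6, hour 7: 3, hour 8: 0, hour 9: 0, hour 10: 0.
Peak is 8.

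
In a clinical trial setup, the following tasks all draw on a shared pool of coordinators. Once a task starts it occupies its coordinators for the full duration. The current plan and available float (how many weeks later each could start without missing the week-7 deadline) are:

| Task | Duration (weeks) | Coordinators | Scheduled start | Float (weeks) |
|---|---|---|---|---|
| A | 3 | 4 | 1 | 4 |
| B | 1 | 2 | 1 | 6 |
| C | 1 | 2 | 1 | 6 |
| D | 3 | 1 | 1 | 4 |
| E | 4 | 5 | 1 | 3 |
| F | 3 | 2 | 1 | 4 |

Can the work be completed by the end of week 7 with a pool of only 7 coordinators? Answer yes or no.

yes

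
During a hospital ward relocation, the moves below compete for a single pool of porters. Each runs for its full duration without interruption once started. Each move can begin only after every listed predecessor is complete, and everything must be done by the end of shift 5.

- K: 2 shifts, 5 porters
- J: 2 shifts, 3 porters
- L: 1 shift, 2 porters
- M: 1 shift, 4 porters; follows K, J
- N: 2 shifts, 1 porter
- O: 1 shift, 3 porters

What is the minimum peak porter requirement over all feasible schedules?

6

Early-start (K@1, J@1, L@1, M@3, N@1, O@1) gives peak 14: s1:14  s2:9  s3:4  s4:0  s5:0.
Shift J→3, L→3, M→5, O→4.
Schedule K@1, J@3, L@3, M@5, N@1, O@4: s1:6  s2:6  s3:5  s4:6  s5:4 — peak 6.
Total porter-shifts = 27 over 5 shifts ⇒ peak ≥ ⌈27/5⌉ = 6, so 6 is optimal.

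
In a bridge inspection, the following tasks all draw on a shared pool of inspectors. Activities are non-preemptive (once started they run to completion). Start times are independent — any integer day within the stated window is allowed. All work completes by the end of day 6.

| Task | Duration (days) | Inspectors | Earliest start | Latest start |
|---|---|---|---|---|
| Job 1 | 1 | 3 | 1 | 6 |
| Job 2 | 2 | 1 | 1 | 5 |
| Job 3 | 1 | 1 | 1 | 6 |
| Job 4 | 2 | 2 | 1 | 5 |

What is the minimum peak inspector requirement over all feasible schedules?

3

Early-start (Job 1@1, Job 2@1, Job 3@1, Job 4@1) gives peak 7: d1:7  d2:3  d3:0  d4:0  d5:0  d6:0.
Shift Job 2→2, Job 3→2, Job 4→3.
Schedule Job 1@1, Job 2@2, Job 3@2, Job 4@3: d1:3  d2:2  d3:3  d4:2  d5:0  d6:0 — peak 3.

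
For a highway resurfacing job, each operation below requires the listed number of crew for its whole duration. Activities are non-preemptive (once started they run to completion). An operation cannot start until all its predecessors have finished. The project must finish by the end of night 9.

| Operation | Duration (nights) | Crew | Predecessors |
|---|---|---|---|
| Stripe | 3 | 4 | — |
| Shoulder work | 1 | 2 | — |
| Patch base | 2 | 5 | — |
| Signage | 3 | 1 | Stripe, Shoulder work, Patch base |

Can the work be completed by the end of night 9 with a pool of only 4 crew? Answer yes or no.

no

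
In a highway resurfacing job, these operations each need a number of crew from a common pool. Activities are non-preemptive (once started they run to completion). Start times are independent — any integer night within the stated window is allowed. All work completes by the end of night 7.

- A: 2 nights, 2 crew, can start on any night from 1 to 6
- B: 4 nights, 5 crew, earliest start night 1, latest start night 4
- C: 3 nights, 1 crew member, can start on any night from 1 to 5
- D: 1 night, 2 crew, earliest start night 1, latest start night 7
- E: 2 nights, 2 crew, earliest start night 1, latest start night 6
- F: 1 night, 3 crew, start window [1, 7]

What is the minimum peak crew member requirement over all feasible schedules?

Early-start (A@1, B@1, C@1, D@1, E@1, F@1) gives peak 15: n1:15  n2:10  n3:6  n4:5  n5:0  n6:0  n7:0.
Shift B→3, D→7, F→7.
Schedule A@1, B@3, C@1, D@7, E@1, F@7: n1:5  n2:5  n3:6  n4:5  n5:5  n6:5  n7:5 — peak 6.
Total crew member-nights = 36 over 7 nights ⇒ peak ≥ ⌈36/7⌉ = 6, so 6 is optimal.

6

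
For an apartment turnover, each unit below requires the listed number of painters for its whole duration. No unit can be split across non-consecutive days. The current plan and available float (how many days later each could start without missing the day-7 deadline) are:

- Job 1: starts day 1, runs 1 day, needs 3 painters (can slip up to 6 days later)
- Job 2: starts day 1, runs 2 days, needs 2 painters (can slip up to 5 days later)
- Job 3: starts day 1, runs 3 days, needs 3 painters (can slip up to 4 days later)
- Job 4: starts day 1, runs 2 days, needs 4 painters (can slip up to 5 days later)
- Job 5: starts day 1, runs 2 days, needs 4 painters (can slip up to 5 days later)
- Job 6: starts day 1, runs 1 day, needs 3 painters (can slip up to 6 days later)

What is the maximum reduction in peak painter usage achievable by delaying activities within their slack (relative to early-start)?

13

Early-start peak: d1:19  d2:13  d3:3  d4:0  d5:0  d6:0  d7:0 ⇒ 19.
Leveled (Job 1@1, Job 2@3, Job 3@1, Job 4@4, Job 5@6, Job 6@2): d1:6  d2:6  d3:5  d4:6  d5:4  d6:4  d7:4 ⇒ 6.
Reduction 19 − 6 = 13.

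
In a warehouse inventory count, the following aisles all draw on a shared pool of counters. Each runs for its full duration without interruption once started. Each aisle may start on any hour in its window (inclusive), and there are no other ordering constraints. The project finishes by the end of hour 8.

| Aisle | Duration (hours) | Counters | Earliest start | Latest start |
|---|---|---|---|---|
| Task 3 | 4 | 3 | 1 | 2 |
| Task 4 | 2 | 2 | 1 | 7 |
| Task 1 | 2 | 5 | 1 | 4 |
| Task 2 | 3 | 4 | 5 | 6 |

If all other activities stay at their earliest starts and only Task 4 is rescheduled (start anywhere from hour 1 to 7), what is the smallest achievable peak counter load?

8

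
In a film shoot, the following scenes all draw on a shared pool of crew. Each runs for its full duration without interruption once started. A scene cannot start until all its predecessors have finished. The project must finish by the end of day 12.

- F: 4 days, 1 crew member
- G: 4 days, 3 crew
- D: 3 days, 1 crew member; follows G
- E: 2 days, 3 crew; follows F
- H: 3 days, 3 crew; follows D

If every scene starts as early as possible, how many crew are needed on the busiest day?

Early-start schedule: F@1, G@1, D@5, E@5, H@8.
Load per day: day 1: 4, day 2: 4, day 3: 4, day 4: 4, day 5: 4, day 6: 4, day 7: 1, day 8: 3, day 9: 3, day 10: 3, day 11: 0, day 12: 0.
Peak is 4.

4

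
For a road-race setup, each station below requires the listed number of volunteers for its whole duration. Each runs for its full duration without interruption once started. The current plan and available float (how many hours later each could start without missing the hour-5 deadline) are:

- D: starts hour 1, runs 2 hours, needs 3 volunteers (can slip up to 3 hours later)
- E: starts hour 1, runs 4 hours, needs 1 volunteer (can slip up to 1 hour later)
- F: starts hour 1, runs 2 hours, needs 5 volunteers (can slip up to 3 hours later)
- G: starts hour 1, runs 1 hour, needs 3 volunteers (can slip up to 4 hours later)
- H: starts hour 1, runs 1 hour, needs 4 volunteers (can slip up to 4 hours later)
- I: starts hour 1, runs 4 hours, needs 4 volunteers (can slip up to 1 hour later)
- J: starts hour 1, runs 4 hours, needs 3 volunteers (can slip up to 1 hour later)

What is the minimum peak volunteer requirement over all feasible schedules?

13

Early-start (D@1, E@1, F@1, G@1, H@1, I@1, J@1) gives peak 23: h1:23  h2:16  h3:8  h4:8  h5:0.
Shift F→3, I→2, J→2.
Schedule D@1, E@1, F@3, G@1, H@1, I@2, J@2: h1:11  h2:11  h3:13  h4:13  h5:7 — peak 13.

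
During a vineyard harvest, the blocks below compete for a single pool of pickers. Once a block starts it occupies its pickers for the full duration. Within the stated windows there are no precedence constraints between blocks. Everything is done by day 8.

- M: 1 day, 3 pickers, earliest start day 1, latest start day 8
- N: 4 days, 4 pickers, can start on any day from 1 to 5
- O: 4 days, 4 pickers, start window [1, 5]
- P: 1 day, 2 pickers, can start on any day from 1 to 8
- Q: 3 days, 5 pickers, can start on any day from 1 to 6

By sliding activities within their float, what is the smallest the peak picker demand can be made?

Early-start (M@1, N@1, O@1, P@1, Q@1) gives peak 18: d1:18  d2:13  d3:13  d4:8  d5:0  d6:0  d7:0  d8:0.
Shift O→2, P→5, Q→6.
Schedule M@1, N@1, O@2, P@5, Q@6: d1:7  d2:8  d3:8  d4:8  d5:6  d6:5  d7:5  d8:5 — peak 8.

8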